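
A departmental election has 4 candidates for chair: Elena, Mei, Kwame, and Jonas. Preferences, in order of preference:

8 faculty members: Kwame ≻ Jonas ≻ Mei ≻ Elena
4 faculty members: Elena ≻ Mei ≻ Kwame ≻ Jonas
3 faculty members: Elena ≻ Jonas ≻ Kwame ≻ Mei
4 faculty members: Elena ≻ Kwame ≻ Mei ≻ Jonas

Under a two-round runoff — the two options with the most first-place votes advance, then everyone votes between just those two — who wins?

Round 1 first-place votes: Elena 11, Mei 0, Kwame 8, Jonas 0.
Elena and Kwame advance.
Runoff: Elena is preferred to Kwame by 11 voters; Kwame by 8.
Elena wins the runoff.

Elena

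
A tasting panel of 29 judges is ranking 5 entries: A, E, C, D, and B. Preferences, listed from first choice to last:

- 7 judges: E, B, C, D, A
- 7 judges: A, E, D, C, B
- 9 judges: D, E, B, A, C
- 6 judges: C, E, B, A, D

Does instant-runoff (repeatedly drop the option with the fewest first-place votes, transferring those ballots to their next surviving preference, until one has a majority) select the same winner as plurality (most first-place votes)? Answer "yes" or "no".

Instant-runoff — R1 A 7, E 7, C 6, D 9, B 0 (B out); R2 A 7, E 7, C 6, D 9 (C out); R3 A 7, E 13, D 9 (A out); R4 E 20, D 9 (E winner). Winner: E.
Plurality — first-place votes: A 7, E 7, C 6, D 9, B 0. Winner: D.
The two methods disagree.

no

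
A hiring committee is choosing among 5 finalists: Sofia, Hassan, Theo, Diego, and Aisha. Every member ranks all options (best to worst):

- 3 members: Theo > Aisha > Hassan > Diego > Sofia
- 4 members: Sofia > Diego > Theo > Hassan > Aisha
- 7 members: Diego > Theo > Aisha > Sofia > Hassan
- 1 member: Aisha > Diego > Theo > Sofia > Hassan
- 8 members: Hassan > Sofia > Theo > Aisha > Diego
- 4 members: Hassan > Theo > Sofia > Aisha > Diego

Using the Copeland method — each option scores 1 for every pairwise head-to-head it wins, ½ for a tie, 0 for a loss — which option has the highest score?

Sofia: beats Diego and Aisha; loses to Hassan and Theo → score 2.
Hassan: beats Sofia, Diego, and Aisha; loses to Theo → score 3.
Theo: beats Sofia, Hassan, Diego, and Aisha → score 4.
Diego: loses to Sofia, Hassan, Theo, and Aisha → score 0.
Aisha: beats Diego; loses to Sofia, Hassan, and Theo → score 1.
Theo has the best pairwise record.

Theo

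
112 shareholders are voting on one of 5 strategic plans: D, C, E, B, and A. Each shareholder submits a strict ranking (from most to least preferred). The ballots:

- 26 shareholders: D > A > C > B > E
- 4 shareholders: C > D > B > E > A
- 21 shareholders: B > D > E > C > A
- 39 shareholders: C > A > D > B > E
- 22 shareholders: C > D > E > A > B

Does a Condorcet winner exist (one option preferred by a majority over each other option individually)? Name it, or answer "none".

C

C vs D: 65–47 for C.
C vs E: 91–21 for C.
C vs B: 91–21 for C.
C vs A: 86–26 for C.
C beats every other option head-to-head.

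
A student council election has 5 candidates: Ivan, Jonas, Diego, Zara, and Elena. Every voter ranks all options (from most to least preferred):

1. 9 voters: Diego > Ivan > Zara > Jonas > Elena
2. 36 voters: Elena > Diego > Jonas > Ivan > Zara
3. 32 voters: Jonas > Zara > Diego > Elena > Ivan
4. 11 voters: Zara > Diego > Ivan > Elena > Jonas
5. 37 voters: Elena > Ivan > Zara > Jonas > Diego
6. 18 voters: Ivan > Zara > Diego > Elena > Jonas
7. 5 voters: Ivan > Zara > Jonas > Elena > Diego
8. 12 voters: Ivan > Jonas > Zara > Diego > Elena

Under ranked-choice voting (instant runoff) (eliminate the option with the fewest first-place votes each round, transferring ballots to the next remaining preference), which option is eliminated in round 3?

Jonas

Round 1: Ivan 35, Jonas 32, Diego 9, Zara 11, Elena 73. Eliminate Diego.
Round 2: Ivan 44, Jonas 32, Zara 11, Elena 73. Eliminate Zara.
Round 3: Ivan 55, Jonas 32, Elena 73. Eliminate Jonas.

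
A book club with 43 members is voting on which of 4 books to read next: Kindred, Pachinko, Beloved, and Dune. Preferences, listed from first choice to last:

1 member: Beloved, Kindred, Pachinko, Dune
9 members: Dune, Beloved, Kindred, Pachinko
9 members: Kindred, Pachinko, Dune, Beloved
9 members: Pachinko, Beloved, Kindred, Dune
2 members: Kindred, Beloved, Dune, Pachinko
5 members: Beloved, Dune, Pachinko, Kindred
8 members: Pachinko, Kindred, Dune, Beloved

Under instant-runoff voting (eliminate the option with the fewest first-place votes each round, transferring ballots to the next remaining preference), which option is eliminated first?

Beloved

Round 1: Kindred 11, Pachinko 17, Beloved 6, Dune 9. Eliminate Beloved.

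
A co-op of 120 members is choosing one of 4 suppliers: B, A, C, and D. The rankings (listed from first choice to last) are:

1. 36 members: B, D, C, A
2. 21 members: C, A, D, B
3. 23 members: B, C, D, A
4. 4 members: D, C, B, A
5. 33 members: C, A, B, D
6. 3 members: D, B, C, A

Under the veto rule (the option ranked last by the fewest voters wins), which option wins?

Last-place votes: B 21, A 66, C 0, D 33.
C is ranked last by the fewest voters, so C wins.

C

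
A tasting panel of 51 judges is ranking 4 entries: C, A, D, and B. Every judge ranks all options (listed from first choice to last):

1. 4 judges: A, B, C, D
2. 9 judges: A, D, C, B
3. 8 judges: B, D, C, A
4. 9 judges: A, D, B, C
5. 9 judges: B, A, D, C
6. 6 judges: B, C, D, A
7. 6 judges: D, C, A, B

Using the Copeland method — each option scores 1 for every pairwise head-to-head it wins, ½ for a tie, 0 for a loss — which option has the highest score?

C: loses to A, D, and B → score 0.
A: beats C, D, and B → score 3.
D: beats C; loses to A and B → score 1.
B: beats C and D; loses to A → score 2.
A has the best pairwise record.

A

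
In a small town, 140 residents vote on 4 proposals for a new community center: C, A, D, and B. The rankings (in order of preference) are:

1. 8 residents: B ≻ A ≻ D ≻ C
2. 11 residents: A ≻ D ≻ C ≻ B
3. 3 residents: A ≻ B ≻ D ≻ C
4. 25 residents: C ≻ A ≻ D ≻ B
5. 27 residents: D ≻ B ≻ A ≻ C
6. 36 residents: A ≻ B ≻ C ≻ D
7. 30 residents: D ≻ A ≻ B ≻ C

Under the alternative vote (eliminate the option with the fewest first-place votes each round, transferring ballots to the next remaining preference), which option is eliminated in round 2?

C

Round 1: C 25, A 50, D 57, B 8. Eliminate B.
Round 2: C 25, A 58, D 57. Eliminate C.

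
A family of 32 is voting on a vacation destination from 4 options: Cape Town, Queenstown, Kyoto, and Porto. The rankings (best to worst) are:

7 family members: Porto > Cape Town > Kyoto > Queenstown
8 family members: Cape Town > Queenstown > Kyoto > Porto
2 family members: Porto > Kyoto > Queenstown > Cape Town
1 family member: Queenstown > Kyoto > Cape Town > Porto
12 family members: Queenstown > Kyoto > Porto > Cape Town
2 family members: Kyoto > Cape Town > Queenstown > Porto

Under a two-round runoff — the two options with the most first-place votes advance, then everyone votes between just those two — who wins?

Queenstown

Round 1 first-place votes: Cape Town 8, Queenstown 13, Kyoto 2, Porto 9.
Queenstown and Porto advance.
Runoff: Queenstown is preferred to Porto by 23 voters; Porto by 9.
Queenstown wins the runoff.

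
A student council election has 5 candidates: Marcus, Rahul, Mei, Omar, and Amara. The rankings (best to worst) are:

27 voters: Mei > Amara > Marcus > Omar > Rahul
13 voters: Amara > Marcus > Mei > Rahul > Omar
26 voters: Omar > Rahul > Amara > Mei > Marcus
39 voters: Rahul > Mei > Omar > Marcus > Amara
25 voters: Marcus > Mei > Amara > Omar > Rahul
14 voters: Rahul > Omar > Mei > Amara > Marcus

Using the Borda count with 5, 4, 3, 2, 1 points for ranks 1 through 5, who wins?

Mei

Marcus: 27·3 + 13·4 + 26·1 + 39·2 + 25·5 + 14·1 = 376
Rahul: 27·1 + 13·2 + 26·4 + 39·5 + 25·1 + 14·5 = 447
Mei: 27·5 + 13·3 + 26·2 + 39·4 + 25·4 + 14·3 = 524
Omar: 27·2 + 13·1 + 26·5 + 39·3 + 25·2 + 14·4 = 420
Amara: 27·4 + 13·5 + 26·3 + 39·1 + 25·3 + 14·2 = 393
Mei has the highest Borda score (524).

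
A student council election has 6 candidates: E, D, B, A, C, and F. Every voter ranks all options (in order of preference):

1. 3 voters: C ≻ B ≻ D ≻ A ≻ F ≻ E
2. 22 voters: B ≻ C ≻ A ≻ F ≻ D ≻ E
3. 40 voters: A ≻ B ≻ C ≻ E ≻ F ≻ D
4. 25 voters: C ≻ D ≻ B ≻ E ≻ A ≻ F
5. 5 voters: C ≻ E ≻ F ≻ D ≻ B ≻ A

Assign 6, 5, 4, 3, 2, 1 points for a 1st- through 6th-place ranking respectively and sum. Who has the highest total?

C

E: 3·1 + 22·1 + 40·3 + 25·3 + 5·5 = 245
D: 3·4 + 22·2 + 40·1 + 25·5 + 5·3 = 236
B: 3·5 + 22·6 + 40·5 + 25·4 + 5·2 = 457
A: 3·3 + 22·4 + 40·6 + 25·2 + 5·1 = 392
C: 3·6 + 22·5 + 40·4 + 25·6 + 5·6 = 468
F: 3·2 + 22·3 + 40·2 + 25·1 + 5·4 = 197
C has the highest Borda score (468).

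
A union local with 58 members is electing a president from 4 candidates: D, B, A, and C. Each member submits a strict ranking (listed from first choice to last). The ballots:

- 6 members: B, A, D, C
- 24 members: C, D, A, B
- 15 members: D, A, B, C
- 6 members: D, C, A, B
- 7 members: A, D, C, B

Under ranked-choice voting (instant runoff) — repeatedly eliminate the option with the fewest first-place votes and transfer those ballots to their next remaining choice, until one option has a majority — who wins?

D

Round 1: D 21, B 6, A 7, C 24. Eliminate B.
Round 2: D 21, A 13, C 24. Eliminate A.
Round 3: D 34, C 24. D has a majority.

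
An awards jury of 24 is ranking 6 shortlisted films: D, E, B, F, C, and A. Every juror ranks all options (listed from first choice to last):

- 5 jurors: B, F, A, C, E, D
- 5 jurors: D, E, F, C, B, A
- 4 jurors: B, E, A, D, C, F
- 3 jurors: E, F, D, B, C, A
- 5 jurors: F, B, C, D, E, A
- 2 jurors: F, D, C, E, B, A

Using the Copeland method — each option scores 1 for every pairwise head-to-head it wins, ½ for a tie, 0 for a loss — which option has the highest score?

D: beats C and A; ties E; loses to B and F → score 2.5.
E: beats A; ties D, F, and C; loses to B → score 2.5.
B: beats D, E, C, and A; loses to F → score 4.
F: beats D, B, C, and A; ties E → score 4.5.
C: beats A; ties E; loses to D, B, and F → score 1.5.
A: loses to D, E, B, F, and C → score 0.
F has the best pairwise record.

F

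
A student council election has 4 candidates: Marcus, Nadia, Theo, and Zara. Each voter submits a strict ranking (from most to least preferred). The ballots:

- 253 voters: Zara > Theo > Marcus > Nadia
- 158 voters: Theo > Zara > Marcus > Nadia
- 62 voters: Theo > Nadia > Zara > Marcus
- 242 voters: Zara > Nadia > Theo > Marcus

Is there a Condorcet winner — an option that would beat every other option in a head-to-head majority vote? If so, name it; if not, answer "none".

Zara

Zara vs Marcus: 715–0 for Zara.
Zara vs Nadia: 653–62 for Zara.
Zara vs Theo: 495–220 for Zara.
Zara beats every other option head-to-head.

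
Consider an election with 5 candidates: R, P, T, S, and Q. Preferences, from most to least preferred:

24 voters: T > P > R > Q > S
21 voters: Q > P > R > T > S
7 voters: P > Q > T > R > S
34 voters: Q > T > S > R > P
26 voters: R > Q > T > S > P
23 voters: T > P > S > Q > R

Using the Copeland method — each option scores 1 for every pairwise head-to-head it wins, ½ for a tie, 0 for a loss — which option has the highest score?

R: beats S; loses to P, T, and Q → score 1.
P: beats R and S; loses to T and Q → score 2.
T: beats R, P, and S; loses to Q → score 3.
S: loses to R, P, T, and Q → score 0.
Q: beats R, P, T, and S → score 4.
Q has the best pairwise record.

Q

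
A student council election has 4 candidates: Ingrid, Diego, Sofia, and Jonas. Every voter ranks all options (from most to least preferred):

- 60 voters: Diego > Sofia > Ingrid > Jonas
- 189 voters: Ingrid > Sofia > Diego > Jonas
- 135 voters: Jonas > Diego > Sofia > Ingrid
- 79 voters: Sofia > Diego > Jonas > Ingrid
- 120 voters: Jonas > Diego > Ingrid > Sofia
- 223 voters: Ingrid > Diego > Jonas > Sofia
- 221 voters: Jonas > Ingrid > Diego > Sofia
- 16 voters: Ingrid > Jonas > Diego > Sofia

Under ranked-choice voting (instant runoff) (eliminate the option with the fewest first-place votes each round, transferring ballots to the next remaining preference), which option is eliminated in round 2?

Round 1: Ingrid 428, Diego 60, Sofia 79, Jonas 476. Eliminate Diego.
Round 2: Ingrid 428, Sofia 139, Jonas 476. Eliminate Sofia.

Sofia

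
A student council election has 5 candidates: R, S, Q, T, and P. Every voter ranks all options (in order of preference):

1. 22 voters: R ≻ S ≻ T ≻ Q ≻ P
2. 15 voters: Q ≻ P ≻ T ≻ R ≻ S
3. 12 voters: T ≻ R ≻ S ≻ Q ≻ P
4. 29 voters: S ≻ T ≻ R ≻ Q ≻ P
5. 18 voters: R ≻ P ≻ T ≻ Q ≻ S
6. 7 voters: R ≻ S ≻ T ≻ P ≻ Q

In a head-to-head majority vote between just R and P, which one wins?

R

Voters preferring R to P: 88; preferring P to R: 15.
R wins the head-to-head.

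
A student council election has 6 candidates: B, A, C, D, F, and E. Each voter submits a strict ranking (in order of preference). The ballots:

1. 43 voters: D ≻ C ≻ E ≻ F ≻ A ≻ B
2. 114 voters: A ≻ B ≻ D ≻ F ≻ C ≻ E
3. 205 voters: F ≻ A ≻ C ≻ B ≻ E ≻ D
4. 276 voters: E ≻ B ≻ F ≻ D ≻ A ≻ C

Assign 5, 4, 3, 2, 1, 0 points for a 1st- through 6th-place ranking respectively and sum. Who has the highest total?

F

B: 43·0 + 114·4 + 205·2 + 276·4 = 1970
A: 43·1 + 114·5 + 205·4 + 276·1 = 1709
C: 43·4 + 114·1 + 205·3 + 276·0 = 901
D: 43·5 + 114·3 + 205·0 + 276·2 = 1109
F: 43·2 + 114·2 + 205·5 + 276·3 = 2167
E: 43·3 + 114·0 + 205·1 + 276·5 = 1714
F has the highest Borda score (2167).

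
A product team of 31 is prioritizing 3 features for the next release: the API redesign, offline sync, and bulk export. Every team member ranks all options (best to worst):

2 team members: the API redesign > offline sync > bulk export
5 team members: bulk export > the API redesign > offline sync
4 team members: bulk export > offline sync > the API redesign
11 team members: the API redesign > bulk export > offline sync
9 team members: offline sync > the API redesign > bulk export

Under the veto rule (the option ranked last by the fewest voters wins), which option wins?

Last-place votes: the API redesign 4, offline sync 16, bulk export 11.
the API redesign is ranked last by the fewest voters, so the API redesign wins.

the API redesign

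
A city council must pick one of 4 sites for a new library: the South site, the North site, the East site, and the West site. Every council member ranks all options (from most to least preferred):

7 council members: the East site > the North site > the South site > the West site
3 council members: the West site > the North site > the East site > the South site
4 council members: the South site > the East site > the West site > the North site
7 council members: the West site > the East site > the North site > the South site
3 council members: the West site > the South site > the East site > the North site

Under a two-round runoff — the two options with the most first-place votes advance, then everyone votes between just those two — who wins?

the West site

Round 1 first-place votes: the South site 4, the North site 0, the East site 7, the West site 13.
the West site and the East site advance.
Runoff: the West site is preferred to the East site by 13 voters; the East site by 11.
the West site wins the runoff.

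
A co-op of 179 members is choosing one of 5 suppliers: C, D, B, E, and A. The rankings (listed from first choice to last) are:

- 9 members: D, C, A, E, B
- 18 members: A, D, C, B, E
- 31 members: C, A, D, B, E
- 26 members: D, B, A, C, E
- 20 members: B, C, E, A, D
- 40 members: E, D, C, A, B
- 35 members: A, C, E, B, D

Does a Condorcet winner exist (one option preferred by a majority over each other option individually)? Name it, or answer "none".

none

Checking pairwise contests:
D beats C 93–86.
E beats D 95–84.
C beats B 133–46.
C beats E 139–40.
C beats A 100–79.
Every option loses at least one head-to-head, so there is no Condorcet winner.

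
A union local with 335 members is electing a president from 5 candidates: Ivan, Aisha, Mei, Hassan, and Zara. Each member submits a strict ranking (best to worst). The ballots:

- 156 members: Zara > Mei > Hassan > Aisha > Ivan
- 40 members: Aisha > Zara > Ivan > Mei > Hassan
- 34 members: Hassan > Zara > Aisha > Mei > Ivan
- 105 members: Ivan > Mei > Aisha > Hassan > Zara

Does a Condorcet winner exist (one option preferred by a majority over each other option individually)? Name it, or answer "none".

Zara

Zara vs Ivan: 230–105 for Zara.
Zara vs Aisha: 190–145 for Zara.
Zara vs Mei: 230–105 for Zara.
Zara vs Hassan: 196–139 for Zara.
Zara beats every other option head-to-head.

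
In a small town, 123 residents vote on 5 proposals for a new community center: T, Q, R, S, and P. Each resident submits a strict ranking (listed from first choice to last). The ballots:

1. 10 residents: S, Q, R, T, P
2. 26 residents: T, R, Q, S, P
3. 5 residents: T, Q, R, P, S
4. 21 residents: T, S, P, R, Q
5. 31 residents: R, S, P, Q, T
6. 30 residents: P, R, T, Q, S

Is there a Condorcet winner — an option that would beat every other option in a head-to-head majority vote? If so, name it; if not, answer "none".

R

R vs T: 71–52 for R.
R vs Q: 108–15 for R.
R vs S: 92–31 for R.
R vs P: 72–51 for R.
R beats every other option head-to-head.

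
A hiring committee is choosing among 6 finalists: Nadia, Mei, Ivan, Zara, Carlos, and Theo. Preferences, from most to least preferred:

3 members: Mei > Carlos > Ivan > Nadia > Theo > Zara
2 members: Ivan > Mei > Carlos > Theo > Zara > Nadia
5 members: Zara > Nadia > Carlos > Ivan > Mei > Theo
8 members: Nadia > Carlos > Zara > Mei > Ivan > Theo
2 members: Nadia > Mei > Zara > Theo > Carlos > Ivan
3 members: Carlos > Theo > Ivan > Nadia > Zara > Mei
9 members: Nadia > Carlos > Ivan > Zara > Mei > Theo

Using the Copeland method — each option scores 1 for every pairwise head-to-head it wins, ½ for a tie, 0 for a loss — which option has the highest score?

Nadia

Nadia: beats Mei, Ivan, Zara, Carlos, and Theo → score 5.
Mei: beats Theo; loses to Nadia, Ivan, Zara, and Carlos → score 1.
Ivan: beats Mei, Zara, and Theo; loses to Nadia and Carlos → score 3.
Zara: beats Mei and Theo; loses to Nadia, Ivan, and Carlos → score 2.
Carlos: beats Mei, Ivan, Zara, and Theo; loses to Nadia → score 4.
Theo: loses to Nadia, Mei, Ivan, Zara, and Carlos → score 0.
Nadia has the best pairwise record.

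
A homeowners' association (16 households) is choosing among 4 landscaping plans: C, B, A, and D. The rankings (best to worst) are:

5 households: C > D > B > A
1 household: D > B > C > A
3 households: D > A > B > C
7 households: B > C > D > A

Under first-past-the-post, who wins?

First-place votes: C 5, B 7, A 0, D 4.
B has the most first-place votes.

B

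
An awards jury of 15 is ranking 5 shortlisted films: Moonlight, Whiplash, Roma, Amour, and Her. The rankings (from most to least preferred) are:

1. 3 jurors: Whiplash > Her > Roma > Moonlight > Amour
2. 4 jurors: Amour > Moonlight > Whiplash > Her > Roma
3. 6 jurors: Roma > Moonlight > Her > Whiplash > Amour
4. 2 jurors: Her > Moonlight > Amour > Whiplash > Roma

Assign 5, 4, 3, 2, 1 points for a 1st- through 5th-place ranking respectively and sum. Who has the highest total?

Moonlight: 3·2 + 4·4 + 6·4 + 2·4 = 54
Whiplash: 3·5 + 4·3 + 6·2 + 2·2 = 43
Roma: 3·3 + 4·1 + 6·5 + 2·1 = 45
Amour: 3·1 + 4·5 + 6·1 + 2·3 = 35
Her: 3·4 + 4·2 + 6·3 + 2·5 = 48
Moonlight has the highest Borda score (54).

Moonlight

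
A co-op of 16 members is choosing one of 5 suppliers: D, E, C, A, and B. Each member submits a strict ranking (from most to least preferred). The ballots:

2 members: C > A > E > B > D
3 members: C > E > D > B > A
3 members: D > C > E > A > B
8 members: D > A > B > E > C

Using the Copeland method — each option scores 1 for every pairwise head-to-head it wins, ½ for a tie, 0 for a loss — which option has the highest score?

D: beats E, C, A, and B → score 4.
E: ties C and B; loses to D and A → score 1.
C: ties E, A, and B; loses to D → score 1.5.
A: beats E and B; ties C; loses to D → score 2.5.
B: ties E and C; loses to D and A → score 1.
D has the best pairwise record.

D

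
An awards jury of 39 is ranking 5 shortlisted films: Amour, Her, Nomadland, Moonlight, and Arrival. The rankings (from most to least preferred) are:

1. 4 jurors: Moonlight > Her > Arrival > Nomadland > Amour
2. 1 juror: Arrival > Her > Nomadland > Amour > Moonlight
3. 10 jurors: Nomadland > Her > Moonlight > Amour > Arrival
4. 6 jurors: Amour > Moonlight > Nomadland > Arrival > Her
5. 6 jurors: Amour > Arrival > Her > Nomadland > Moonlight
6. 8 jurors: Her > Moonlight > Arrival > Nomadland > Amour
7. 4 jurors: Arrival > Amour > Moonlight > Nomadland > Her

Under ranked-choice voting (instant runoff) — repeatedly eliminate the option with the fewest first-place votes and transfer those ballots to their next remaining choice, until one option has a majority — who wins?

Her

Round 1: Amour 12, Her 8, Nomadland 10, Moonlight 4, Arrival 5. Eliminate Moonlight.
Round 2: Amour 12, Her 12, Nomadland 10, Arrival 5. Eliminate Arrival.
Round 3: Amour 16, Her 13, Nomadland 10. Eliminate Nomadland.
Round 4: Amour 16, Her 23. Her has a majority.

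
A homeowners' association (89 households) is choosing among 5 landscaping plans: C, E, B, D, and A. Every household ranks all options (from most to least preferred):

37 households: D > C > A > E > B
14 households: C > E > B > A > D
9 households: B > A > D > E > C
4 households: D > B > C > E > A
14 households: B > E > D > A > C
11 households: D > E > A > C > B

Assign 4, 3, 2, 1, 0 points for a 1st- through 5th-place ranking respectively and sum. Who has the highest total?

C: 37·3 + 14·4 + 9·0 + 4·2 + 14·0 + 11·1 = 186
E: 37·1 + 14·3 + 9·1 + 4·1 + 14·3 + 11·3 = 167
B: 37·0 + 14·2 + 9·4 + 4·3 + 14·4 + 11·0 = 132
D: 37·4 + 14·0 + 9·2 + 4·4 + 14·2 + 11·4 = 254
A: 37·2 + 14·1 + 9·3 + 4·0 + 14·1 + 11·2 = 151
D has the highest Borda score (254).

D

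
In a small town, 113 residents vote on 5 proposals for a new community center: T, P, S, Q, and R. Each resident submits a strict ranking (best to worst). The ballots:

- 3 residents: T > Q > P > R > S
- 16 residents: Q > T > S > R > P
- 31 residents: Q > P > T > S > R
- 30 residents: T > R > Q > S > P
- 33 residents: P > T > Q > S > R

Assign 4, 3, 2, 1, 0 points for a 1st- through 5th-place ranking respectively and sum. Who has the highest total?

T

T: 3·4 + 16·3 + 31·2 + 30·4 + 33·3 = 341
P: 3·2 + 16·0 + 31·3 + 30·0 + 33·4 = 231
S: 3·0 + 16·2 + 31·1 + 30·1 + 33·1 = 126
Q: 3·3 + 16·4 + 31·4 + 30·2 + 33·2 = 323
R: 3·1 + 16·1 + 31·0 + 30·3 + 33·0 = 109
T has the highest Borda score (341).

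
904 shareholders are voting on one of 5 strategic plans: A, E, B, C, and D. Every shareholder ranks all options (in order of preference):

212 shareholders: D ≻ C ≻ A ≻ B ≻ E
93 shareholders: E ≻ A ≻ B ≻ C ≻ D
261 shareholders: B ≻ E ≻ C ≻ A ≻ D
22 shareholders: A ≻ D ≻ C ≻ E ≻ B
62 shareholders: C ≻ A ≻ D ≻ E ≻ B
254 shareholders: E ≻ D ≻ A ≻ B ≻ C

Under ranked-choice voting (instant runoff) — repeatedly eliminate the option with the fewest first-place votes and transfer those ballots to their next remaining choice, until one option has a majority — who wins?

E

Round 1: A 22, E 347, B 261, C 62, D 212. Eliminate A.
Round 2: E 347, B 261, C 62, D 234. Eliminate C.
Round 3: E 347, B 261, D 296. Eliminate B.
Round 4: E 608, D 296. E has a majority.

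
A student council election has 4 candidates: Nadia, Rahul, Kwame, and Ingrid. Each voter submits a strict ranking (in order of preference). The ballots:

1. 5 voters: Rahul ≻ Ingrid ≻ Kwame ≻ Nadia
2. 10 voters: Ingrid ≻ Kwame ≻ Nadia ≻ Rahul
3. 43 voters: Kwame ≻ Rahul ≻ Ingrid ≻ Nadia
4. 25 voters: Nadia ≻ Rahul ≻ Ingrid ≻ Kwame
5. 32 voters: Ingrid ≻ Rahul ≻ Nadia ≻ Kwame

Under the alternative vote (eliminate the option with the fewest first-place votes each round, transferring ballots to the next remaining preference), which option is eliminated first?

Round 1: Nadia 25, Rahul 5, Kwame 43, Ingrid 42. Eliminate Rahul.

Rahul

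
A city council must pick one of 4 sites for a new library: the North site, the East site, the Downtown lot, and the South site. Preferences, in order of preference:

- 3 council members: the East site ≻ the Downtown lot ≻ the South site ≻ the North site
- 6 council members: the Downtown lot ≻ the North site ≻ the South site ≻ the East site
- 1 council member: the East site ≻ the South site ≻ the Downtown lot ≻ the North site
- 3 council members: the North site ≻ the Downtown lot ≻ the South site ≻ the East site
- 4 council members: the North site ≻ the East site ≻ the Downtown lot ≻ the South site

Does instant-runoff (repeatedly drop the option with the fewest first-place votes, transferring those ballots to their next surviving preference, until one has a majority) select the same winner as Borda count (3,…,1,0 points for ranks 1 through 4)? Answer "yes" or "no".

Instant-runoff — R1 the North site 7, the East site 4, the Downtown lot 6, the South site 0 (the South site out); R2 the North site 7, the East site 4, the Downtown lot 6 (the East site out); R3 the North site 7, the Downtown lot 10 (the Downtown lot winner). Winner: the Downtown lot.
Borda — scores: the North site 33, the East site 20, the Downtown lot 35, the South site 14. Winner: the Downtown lot.
The two methods agree.

yes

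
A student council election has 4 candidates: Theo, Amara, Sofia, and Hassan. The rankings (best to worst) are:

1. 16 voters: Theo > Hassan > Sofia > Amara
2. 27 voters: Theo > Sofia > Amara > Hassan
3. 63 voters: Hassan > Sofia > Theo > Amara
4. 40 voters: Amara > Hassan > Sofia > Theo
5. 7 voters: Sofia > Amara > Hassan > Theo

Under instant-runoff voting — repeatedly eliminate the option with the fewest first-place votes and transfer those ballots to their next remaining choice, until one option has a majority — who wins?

Hassan

Round 1: Theo 43, Amara 40, Sofia 7, Hassan 63. Eliminate Sofia.
Round 2: Theo 43, Amara 47, Hassan 63. Eliminate Theo.
Round 3: Amara 74, Hassan 79. Hassan has a majority.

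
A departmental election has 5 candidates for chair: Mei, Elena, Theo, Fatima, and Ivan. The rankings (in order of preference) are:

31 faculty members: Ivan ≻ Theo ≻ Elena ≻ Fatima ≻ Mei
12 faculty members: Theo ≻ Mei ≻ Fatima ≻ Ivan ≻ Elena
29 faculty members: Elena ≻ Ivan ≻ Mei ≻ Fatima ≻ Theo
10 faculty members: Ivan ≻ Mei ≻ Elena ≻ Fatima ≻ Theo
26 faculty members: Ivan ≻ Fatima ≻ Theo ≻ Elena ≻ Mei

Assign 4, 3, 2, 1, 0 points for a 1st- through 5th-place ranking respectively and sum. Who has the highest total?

Mei: 31·0 + 12·3 + 29·2 + 10·3 + 26·0 = 124
Elena: 31·2 + 12·0 + 29·4 + 10·2 + 26·1 = 224
Theo: 31·3 + 12·4 + 29·0 + 10·0 + 26·2 = 193
Fatima: 31·1 + 12·2 + 29·1 + 10·1 + 26·3 = 172
Ivan: 31·4 + 12·1 + 29·3 + 10·4 + 26·4 = 367
Ivan has the highest Borda score (367).

Ivan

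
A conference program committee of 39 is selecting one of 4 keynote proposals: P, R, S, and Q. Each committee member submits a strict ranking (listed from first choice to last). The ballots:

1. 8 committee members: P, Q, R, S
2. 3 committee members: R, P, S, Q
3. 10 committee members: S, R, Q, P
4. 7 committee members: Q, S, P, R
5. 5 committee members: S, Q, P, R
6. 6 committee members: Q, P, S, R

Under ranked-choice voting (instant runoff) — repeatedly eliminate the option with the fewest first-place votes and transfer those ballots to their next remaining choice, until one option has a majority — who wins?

Q

Round 1: P 8, R 3, S 15, Q 13. Eliminate R.
Round 2: P 11, S 15, Q 13. Eliminate P.
Round 3: S 18, Q 21. Q has a majority.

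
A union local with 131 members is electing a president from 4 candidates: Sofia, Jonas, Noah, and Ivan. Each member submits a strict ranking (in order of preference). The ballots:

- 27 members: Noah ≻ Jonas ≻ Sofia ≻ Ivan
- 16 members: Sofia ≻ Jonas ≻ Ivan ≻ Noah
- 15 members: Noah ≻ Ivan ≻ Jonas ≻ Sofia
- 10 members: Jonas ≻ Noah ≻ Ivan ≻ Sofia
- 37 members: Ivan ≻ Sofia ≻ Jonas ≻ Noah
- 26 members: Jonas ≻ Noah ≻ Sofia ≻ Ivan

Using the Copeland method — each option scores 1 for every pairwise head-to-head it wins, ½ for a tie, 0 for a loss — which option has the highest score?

Jonas

Sofia: beats Ivan; loses to Jonas and Noah → score 1.
Jonas: beats Sofia, Noah, and Ivan → score 3.
Noah: beats Sofia and Ivan; loses to Jonas → score 2.
Ivan: loses to Sofia, Jonas, and Noah → score 0.
Jonas has the best pairwise record.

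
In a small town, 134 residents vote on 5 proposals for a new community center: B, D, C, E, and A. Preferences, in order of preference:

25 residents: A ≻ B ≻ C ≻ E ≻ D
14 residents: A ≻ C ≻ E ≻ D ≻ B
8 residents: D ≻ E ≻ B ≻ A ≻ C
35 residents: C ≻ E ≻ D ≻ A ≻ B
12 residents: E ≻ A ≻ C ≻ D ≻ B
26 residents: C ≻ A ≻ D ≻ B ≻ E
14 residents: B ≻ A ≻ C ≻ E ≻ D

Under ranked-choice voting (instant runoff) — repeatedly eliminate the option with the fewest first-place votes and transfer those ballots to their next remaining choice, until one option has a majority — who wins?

Round 1: B 14, D 8, C 61, E 12, A 39. Eliminate D.
Round 2: B 14, C 61, E 20, A 39. Eliminate B.
Round 3: C 61, E 20, A 53. Eliminate E.
Round 4: C 61, A 73. A has a majority.

A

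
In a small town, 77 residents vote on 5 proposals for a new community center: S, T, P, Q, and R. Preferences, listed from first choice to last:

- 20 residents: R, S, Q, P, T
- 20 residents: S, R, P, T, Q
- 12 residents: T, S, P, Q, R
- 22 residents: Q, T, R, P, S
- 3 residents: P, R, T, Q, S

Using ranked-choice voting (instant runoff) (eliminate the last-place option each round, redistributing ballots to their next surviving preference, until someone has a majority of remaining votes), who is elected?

Round 1: S 20, T 12, P 3, Q 22, R 20. Eliminate P.
Round 2: S 20, T 12, Q 22, R 23. Eliminate T.
Round 3: S 32, Q 22, R 23. Eliminate Q.
Round 4: S 32, R 45. R has a majority.

R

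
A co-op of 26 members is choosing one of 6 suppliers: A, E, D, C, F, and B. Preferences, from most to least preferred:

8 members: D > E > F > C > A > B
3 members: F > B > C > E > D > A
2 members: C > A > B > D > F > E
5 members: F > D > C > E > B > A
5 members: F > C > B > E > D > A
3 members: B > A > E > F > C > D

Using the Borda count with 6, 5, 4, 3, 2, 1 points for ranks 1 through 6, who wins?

F

A: 8·2 + 3·1 + 2·5 + 5·1 + 5·1 + 3·5 = 54
E: 8·5 + 3·3 + 2·1 + 5·3 + 5·3 + 3·4 = 93
D: 8·6 + 3·2 + 2·3 + 5·5 + 5·2 + 3·1 = 98
C: 8·3 + 3·4 + 2·6 + 5·4 + 5·5 + 3·2 = 99
F: 8·4 + 3·6 + 2·2 + 5·6 + 5·6 + 3·3 = 123
B: 8·1 + 3·5 + 2·4 + 5·2 + 5·4 + 3·6 = 79
F has the highest Borda score (123).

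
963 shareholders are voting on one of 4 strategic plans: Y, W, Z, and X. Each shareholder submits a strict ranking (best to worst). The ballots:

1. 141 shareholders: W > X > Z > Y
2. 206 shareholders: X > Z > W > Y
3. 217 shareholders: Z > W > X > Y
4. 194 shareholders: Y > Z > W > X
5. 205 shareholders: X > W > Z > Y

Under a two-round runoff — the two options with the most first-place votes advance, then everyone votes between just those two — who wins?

X

Round 1 first-place votes: Y 194, W 141, Z 217, X 411.
X and Z advance.
Runoff: X is preferred to Z by 552 voters; Z by 411.
X wins the runoff.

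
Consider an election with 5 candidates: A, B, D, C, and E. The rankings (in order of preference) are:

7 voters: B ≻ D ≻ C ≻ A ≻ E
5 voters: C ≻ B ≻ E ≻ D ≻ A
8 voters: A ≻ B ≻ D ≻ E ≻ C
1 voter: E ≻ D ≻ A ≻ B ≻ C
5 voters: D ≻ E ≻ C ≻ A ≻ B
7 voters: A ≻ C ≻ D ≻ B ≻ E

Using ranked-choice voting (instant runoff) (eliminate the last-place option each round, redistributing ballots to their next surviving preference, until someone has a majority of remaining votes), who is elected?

Round 1: A 15, B 7, D 5, C 5, E 1. Eliminate E.
Round 2: A 15, B 7, D 6, C 5. Eliminate C.
Round 3: A 15, B 12, D 6. Eliminate D.
Round 4: A 21, B 12. A has a majority.

A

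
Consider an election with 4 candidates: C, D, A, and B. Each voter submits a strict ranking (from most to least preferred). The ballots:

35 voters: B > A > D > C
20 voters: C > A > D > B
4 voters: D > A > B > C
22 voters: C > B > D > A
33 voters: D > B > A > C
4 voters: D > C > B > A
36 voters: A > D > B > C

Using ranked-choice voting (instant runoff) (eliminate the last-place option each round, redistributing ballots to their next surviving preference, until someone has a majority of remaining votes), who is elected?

A

Round 1: C 42, D 41, A 36, B 35. Eliminate B.
Round 2: C 42, D 41, A 71. Eliminate D.
Round 3: C 46, A 108. A has a majority.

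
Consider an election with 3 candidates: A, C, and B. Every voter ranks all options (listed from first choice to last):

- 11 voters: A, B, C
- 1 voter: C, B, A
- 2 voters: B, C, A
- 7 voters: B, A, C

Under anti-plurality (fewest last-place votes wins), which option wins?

Last-place votes: A 3, C 18, B 0.
B is ranked last by the fewest voters, so B wins.

B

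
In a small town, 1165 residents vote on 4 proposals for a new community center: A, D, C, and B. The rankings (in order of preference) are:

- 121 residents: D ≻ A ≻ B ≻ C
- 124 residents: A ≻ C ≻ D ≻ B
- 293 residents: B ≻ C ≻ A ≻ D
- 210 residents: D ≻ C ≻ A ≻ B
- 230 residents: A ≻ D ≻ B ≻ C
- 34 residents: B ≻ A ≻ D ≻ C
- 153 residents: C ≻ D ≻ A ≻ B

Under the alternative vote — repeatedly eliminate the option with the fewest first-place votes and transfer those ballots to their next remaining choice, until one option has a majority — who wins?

Round 1: A 354, D 331, C 153, B 327. Eliminate C.
Round 2: A 354, D 484, B 327. Eliminate B.
Round 3: A 681, D 484. A has a majority.

A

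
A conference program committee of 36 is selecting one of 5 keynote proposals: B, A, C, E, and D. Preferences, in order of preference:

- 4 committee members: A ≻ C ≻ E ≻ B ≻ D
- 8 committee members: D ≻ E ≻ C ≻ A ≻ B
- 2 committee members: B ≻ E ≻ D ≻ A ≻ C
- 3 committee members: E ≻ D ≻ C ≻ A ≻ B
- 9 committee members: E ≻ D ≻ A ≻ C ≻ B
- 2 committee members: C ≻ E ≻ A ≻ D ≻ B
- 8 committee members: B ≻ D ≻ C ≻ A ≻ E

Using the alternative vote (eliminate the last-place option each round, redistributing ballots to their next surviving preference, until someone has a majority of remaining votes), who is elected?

Round 1: B 10, A 4, C 2, E 12, D 8. Eliminate C.
Round 2: B 10, A 4, E 14, D 8. Eliminate A.
Round 3: B 10, E 18, D 8. Eliminate D.
Round 4: B 10, E 26. E has a majority.

E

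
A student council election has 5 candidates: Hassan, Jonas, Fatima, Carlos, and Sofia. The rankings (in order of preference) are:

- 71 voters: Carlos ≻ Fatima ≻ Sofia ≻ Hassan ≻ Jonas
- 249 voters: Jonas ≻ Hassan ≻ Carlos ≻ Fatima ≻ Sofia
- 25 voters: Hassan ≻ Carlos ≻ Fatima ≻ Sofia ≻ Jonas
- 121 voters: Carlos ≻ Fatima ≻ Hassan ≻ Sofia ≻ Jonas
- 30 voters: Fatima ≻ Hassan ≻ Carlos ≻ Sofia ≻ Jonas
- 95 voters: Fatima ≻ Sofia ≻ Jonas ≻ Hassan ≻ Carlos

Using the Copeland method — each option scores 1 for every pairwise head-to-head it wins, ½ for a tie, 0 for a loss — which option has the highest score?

Hassan: beats Carlos and Sofia; loses to Jonas and Fatima → score 2.
Jonas: beats Hassan and Carlos; loses to Fatima and Sofia → score 2.
Fatima: beats Hassan, Jonas, and Sofia; loses to Carlos → score 3.
Carlos: beats Fatima and Sofia; loses to Hassan and Jonas → score 2.
Sofia: beats Jonas; loses to Hassan, Fatima, and Carlos → score 1.
Fatima has the best pairwise record.

Fatima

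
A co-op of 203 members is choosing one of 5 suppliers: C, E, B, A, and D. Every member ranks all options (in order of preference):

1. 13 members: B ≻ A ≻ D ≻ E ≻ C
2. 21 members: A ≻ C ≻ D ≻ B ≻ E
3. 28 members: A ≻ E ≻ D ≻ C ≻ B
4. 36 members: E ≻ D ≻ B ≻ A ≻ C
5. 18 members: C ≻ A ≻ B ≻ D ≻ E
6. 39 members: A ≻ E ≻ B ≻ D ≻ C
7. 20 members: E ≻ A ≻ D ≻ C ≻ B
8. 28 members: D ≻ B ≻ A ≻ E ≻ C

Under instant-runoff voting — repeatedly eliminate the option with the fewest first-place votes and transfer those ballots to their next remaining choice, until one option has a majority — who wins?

Round 1: C 18, E 56, B 13, A 88, D 28. Eliminate B.
Round 2: C 18, E 56, A 101, D 28. Eliminate C.
Round 3: E 56, A 119, D 28. A has a majority.

A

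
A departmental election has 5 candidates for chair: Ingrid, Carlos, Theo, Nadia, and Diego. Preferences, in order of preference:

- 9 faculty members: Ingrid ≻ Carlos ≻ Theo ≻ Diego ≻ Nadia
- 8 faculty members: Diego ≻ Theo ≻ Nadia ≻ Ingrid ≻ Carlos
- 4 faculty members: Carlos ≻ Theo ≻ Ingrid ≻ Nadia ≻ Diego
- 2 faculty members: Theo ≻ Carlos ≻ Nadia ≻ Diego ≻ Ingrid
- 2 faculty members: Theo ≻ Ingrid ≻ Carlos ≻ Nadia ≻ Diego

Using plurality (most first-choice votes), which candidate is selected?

Ingrid

First-place votes: Ingrid 9, Carlos 4, Theo 4, Nadia 0, Diego 8.
Ingrid has the most first-place votes.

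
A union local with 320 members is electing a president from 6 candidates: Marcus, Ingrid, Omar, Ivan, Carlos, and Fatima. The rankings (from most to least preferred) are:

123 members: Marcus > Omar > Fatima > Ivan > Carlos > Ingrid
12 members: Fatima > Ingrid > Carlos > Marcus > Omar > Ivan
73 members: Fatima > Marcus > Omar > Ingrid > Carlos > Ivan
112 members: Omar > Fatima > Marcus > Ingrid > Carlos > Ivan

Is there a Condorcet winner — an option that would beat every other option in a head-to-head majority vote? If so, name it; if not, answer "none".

Checking pairwise contests:
Fatima beats Marcus 197–123.
Marcus beats Ingrid 308–12.
Marcus beats Omar 208–112.
Marcus beats Ivan 320–0.
Marcus beats Carlos 308–12.
Omar beats Fatima 235–85.
Every option loses at least one head-to-head, so there is no Condorcet winner.

none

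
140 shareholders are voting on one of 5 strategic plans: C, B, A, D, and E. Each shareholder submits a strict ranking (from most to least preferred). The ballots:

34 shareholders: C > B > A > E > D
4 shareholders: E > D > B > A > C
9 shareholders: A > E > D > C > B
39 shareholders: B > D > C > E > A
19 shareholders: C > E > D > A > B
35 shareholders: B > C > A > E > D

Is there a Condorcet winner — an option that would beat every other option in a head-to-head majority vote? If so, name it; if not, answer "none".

B

B vs C: 78–62 for B.
B vs A: 112–28 for B.
B vs D: 108–32 for B.
B vs E: 108–32 for B.
B beats every other option head-to-head.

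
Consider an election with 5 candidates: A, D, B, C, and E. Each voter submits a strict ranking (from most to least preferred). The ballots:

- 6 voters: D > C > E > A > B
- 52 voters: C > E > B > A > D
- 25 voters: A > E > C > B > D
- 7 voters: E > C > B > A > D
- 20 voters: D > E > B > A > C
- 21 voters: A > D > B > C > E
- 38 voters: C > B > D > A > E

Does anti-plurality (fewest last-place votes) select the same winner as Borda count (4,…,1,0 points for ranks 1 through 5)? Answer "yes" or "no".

Anti-plurality — last-place votes: A 0, D 84, B 6, C 20, E 59. Winner: A.
Borda — scores: A 307, D 243, B 339, C 470, E 331. Winner: C.
The two methods disagree.

no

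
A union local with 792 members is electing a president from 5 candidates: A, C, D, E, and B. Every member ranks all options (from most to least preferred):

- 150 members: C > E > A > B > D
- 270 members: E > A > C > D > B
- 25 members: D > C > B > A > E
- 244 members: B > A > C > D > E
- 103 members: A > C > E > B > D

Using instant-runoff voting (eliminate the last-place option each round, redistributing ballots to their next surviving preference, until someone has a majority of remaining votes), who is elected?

C

Round 1: A 103, C 150, D 25, E 270, B 244. Eliminate D.
Round 2: A 103, C 175, E 270, B 244. Eliminate A.
Round 3: C 278, E 270, B 244. Eliminate B.
Round 4: C 522, E 270. C has a majority.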